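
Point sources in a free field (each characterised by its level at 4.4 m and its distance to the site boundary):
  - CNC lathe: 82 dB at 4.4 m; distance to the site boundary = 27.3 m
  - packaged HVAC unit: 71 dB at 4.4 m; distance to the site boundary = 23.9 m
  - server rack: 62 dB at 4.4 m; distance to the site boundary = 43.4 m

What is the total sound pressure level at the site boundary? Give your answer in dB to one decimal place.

First find each source's level at the receiver (point-source: −20·log₁₀(r/r_ref)), then combine on an intensity basis.
CNC lathe: 82 − 20·log₁₀(27.3/4.4) = 82 − 15.85 = 66.15 dB.
packaged HVAC unit: 71 − 20·log₁₀(23.9/4.4) = 71 − 14.70 = 56.30 dB.
server rack: 62 − 20·log₁₀(43.4/4.4) = 62 − 19.88 = 42.12 dB.
Σ 10^(L/10) = 4.560e+06 → L_total = 10·log₁₀(4.560e+06) = 66.59 dB.

66.6 dB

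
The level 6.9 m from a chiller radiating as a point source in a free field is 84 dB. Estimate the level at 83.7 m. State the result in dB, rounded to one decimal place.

62.3 dB

For a point source, L₂ = L₁ − 20·log₁₀(r₂/r₁).
L₂ = 84 − 20·log₁₀(83.7/6.9) = 84 − 21.678 = 62.32 dB.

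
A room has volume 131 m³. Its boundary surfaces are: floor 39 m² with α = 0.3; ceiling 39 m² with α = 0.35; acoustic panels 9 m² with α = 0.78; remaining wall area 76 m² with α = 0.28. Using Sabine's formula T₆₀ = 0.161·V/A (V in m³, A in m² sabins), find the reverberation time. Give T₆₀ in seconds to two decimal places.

0.39 s

Total absorption A = 39·0.3 + 39·0.35 + 9·0.78 + 76·0.28 = 53.65 m² sabins.
T₆₀ = 0.161 × 131 / 53.65 = 0.393 s.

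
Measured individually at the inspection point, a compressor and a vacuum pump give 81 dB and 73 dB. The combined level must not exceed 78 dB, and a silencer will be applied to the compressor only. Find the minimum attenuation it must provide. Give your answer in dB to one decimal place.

4.7 dB

Everything except the compressor sums to 10^(73/10) = 1.995e+07 in linear terms, 73.00 dB.
To meet 78 dB overall, the treated compressor may contribute at most 10^(78/10) − 1.995e+07 = 4.314e+07, i.e. 76.35 dB.
So the compressor must be reduced from 81 to 76.35 dB: IL = 4.65 dB.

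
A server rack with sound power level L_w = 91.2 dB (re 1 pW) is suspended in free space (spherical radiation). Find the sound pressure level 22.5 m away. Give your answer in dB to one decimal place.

53.2 dB

L_p = L_w − 10·log₁₀(4π·r²) with r = 22.5 m.
4π·r² = 6362 m², 10·log₁₀ of that is 38.036 dB.
L_p = 91.2 − 38.036 = 53.16 dB.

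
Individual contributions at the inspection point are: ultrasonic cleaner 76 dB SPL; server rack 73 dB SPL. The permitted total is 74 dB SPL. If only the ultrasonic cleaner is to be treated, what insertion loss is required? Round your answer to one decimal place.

The untreated sources together contribute 10^(73/10) = 1.995e+07, i.e. 73.00 dB SPL.
The limit corresponds to 10^(74/10) = 2.512e+07; subtracting the fixed part leaves 5.166e+06 for the ultrasonic cleaner, i.e. 67.13 dB SPL.
Required insertion loss = 76 − 67.13 = 8.87 dB.

8.9 dB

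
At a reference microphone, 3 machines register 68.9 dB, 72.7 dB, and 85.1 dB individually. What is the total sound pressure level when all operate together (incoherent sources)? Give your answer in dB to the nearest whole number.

For uncorrelated sources the intensities add, so convert each level to linear form, sum, and take 10·log₁₀ of the total.
Σ 10^(L/10) = 10^(68.9/10) + 10^(72.7/10) + 10^(85.1/10) = 3.500e+08.
L_total = 10·log₁₀(3.500e+08) = 85.44 dB.

85 dB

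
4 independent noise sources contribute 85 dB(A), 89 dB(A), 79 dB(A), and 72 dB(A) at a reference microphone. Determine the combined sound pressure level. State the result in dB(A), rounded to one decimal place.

90.8 dB(A)

For uncorrelated sources the intensities add, so convert each level to linear form, sum, and take 10·log₁₀ of the total.
Σ 10^(L/10) = 10^(85/10) + 10^(89/10) + 10^(79/10) + 10^(72/10) = 1.206e+09.
L_total = 10·log₁₀(1.206e+09) = 90.81 dB(A).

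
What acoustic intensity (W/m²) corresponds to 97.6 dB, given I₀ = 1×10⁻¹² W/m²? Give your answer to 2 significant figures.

0.0058 W/m²

I = I₀·10^(L/10) = 10⁻¹² × 10^(97.6/10) = 10^(-2.240).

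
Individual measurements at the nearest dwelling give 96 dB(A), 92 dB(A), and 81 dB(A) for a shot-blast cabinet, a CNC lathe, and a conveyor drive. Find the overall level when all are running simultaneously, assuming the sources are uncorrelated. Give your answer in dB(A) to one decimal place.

For uncorrelated sources the intensities add, so convert each level to linear form, sum, and take 10·log₁₀ of the total.
Σ 10^(L/10) = 10^(96/10) + 10^(92/10) + 10^(81/10) = 5.692e+09.
L_total = 10·log₁₀(5.692e+09) = 97.55 dB(A).

97.6 dB(A)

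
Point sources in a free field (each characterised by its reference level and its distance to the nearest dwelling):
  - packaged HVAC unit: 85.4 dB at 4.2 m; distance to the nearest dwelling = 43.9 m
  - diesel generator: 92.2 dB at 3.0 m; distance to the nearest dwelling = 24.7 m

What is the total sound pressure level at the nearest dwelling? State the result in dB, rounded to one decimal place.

First find each source's level at the receiver (point-source: −20·log₁₀(r/r_ref)), then combine on an intensity basis.
packaged HVAC unit: 85.4 − 20·log₁₀(43.9/4.2) = 85.4 − 20.38 = 65.02 dB.
diesel generator: 92.2 − 20·log₁₀(24.7/3.0) = 92.2 − 18.31 = 73.89 dB.
Σ 10^(L/10) = 2.766e+07 → L_total = 10·log₁₀(2.766e+07) = 74.42 dB.

74.4 dB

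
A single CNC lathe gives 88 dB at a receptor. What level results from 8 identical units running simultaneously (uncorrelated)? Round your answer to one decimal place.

With 8 equal, uncorrelated contributions the intensity is 8× that of one unit, giving a rise of 10·log₁₀ 8.
L_total = 88 + 10·log₁₀(8) = 88 + 9.031 = 97.03 dB.

97.0 dB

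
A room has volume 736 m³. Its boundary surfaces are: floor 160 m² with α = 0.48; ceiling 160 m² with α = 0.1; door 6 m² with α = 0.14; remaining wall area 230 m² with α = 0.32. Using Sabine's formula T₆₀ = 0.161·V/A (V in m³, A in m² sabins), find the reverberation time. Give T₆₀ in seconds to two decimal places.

0.71 s

Summing Sᵢαᵢ: 160·0.48 + 160·0.1 + 6·0.14 + 230·0.32 = 167.24 m².
T₆₀ = 0.161·V/A = 0.161·736/167.24 = 0.709 s.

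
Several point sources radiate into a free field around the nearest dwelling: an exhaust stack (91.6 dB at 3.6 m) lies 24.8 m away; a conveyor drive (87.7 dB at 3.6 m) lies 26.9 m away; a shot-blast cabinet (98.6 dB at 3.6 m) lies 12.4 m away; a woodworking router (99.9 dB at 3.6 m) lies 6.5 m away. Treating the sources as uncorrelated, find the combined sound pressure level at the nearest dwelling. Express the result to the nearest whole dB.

96 dB

Propagate each source to the receiver with L = L_ref − 20·log₁₀(r/r_ref), then add intensities.
exhaust stack: 91.6 − 20·log₁₀(24.8/3.6) = 91.6 − 16.76 = 74.84 dB.
conveyor drive: 87.7 − 20·log₁₀(26.9/3.6) = 87.7 − 17.47 = 70.23 dB.
shot-blast cabinet: 98.6 − 20·log₁₀(12.4/3.6) = 98.6 − 10.74 = 87.86 dB.
woodworking router: 99.9 − 20·log₁₀(6.5/3.6) = 99.9 − 5.13 = 94.77 dB.
Σ 10^(L/10) = 3.649e+09 → L_total = 10·log₁₀(3.649e+09) = 95.62 dB.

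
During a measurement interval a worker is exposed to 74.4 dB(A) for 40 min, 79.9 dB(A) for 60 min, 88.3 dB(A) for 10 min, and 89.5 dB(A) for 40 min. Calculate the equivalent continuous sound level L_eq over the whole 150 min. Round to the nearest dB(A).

85 dB(A)

L_eq = 10·log₁₀[(1/T)·Σ tᵢ·10^(Lᵢ/10)] with T = 150 min.
Σ tᵢ·10^(Lᵢ/10) = 40·10^(74.4/10) + 60·10^(79.9/10) + 10·10^(88.3/10) + 40·10^(89.5/10) = 4.938e+10.
L_eq = 10·log₁₀(4.938e+10/150) = 85.17 dB(A).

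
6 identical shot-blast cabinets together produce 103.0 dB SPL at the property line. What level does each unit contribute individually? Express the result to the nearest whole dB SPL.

6 equal contributions raise the level by 10·log₁₀ 6 = 7.782 dB, so each unit alone gives 103.0 − 7.782.

95 dB SPL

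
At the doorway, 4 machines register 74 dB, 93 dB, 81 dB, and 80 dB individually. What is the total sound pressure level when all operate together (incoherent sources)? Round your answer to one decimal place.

For uncorrelated sources the intensities add, so convert each level to linear form, sum, and take 10·log₁₀ of the total.
Σ 10^(L/10) = 10^(74/10) + 10^(93/10) + 10^(81/10) + 10^(80/10) = 2.246e+09.
L_total = 10·log₁₀(2.246e+09) = 93.51 dB.

93.5 dB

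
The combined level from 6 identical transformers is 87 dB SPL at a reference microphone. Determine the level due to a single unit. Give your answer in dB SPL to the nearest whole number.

79 dB SPL

Dividing the total intensity by 6 lowers the level by 10·log₁₀ 6 = 7.782 dB: L₁ = 87 − 7.782.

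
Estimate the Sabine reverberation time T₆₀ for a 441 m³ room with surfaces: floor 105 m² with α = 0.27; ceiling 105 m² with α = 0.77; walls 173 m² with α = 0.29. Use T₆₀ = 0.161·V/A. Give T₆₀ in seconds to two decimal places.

0.45 s

Total absorption A = 105·0.27 + 105·0.77 + 173·0.29 = 159.37 m² sabins.
T₆₀ = 0.161 × 441 / 159.37 = 0.446 s.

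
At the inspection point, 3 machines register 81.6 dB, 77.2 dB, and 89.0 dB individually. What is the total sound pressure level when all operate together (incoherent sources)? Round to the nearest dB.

For uncorrelated sources the intensities add, so convert each level to linear form, sum, and take 10·log₁₀ of the total.
Σ 10^(L/10) = 10^(81.6/10) + 10^(77.2/10) + 10^(89.0/10) = 9.914e+08.
L_total = 10·log₁₀(9.914e+08) = 89.96 dB.

90 dB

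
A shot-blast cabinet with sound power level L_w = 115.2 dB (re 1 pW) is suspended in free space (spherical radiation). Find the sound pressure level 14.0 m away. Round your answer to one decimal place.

81.3 dB

Free-field spherical radiation: L_p = L_w − 10·log₁₀(4π·r²), r = 14.0 m.
4π·r² = 2463 m², 10·log₁₀ of that is 33.915 dB.
L_p = 115.2 − 33.915 = 81.29 dB.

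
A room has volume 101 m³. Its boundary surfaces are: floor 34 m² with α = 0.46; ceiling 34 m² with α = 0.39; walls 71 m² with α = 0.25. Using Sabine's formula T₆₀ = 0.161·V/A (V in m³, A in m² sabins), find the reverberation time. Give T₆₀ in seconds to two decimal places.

0.35 s

A = Σ Sᵢαᵢ = 34·0.46 + 34·0.39 + 71·0.25 = 46.65 m².
T₆₀ = 0.161·V/A = 0.161·101/46.65 = 0.349 s.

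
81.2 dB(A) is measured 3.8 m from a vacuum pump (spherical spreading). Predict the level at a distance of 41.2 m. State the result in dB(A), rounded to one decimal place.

60.5 dB(A)

Spherical spreading from a point source gives a 20·log₁₀(r₂/r₁) drop.
L₂ = 81.2 − 20·log₁₀(41.2/3.8) = 81.2 − 20.702 = 60.50 dB(A).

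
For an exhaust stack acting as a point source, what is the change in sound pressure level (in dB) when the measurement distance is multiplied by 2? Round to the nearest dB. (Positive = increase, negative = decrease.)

A point source loses 6 dB per doubling of distance; generally ΔL = −20·log₁₀(r₂/r₁).
ΔL = −20·log₁₀(2) = -6.02 dB.

-6 dB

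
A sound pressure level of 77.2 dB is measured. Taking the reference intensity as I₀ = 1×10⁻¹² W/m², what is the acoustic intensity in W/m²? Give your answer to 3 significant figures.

5.25e-05 W/m²

I/I₀ = 10^(77.2/10) = 5.248e+07, so I = 5.248e+07 × 10⁻¹² W/m².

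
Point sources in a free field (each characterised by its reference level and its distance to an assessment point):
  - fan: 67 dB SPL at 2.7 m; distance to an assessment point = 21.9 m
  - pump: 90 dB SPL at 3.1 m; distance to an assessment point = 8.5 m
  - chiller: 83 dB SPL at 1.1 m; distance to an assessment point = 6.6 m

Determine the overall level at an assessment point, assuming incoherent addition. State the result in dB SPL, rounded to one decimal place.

81.4 dB SPL

Apply inverse-square spreading to bring every level to the receiver, then sum 10^(L/10).
fan: 67 − 20·log₁₀(21.9/2.7) = 67 − 18.18 = 48.82 dB SPL.
pump: 90 − 20·log₁₀(8.5/3.1) = 90 − 8.76 = 81.24 dB SPL.
chiller: 83 − 20·log₁₀(6.6/1.1) = 83 − 15.56 = 67.44 dB SPL.
Σ 10^(L/10) = 1.386e+08 → L_total = 10·log₁₀(1.386e+08) = 81.42 dB SPL.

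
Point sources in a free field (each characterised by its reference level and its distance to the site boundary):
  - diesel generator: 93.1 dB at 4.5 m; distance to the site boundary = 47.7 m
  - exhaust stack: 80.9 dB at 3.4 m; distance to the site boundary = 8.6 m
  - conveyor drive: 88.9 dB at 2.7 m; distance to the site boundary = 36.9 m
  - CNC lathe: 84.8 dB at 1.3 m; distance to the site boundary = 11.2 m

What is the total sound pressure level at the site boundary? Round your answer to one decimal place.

Apply inverse-square spreading to bring every level to the receiver, then sum 10^(L/10).
diesel generator: 93.1 − 20·log₁₀(47.7/4.5) = 93.1 − 20.51 = 72.59 dB.
exhaust stack: 80.9 − 20·log₁₀(8.6/3.4) = 80.9 − 8.06 = 72.84 dB.
conveyor drive: 88.9 − 20·log₁₀(36.9/2.7) = 88.9 − 22.71 = 66.19 dB.
CNC lathe: 84.8 − 20·log₁₀(11.2/1.3) = 84.8 − 18.71 = 66.09 dB.
Σ 10^(L/10) = 4.563e+07 → L_total = 10·log₁₀(4.563e+07) = 76.59 dB.

76.6 dB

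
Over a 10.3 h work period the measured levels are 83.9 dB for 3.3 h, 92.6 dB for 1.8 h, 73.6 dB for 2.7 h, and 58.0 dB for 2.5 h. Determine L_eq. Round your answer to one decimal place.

Weight each interval's intensity by its duration and average over T = 10.3 h:
Σ tᵢ·10^(Lᵢ/10) = 3.3·10^(83.9/10) + 1.8·10^(92.6/10) + 2.7·10^(73.6/10) + 2.5·10^(58.0/10) = 4.149e+09.
L_eq = 10·log₁₀(4.149e+09/10.3) = 86.05 dB.

86.1 dB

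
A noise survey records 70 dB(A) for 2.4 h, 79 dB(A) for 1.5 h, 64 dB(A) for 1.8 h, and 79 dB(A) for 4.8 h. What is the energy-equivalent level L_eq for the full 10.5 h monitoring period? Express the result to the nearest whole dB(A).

The energy average is taken in the linear domain: L_eq = 10·log₁₀[(Σ tᵢ·10^(Lᵢ/10))/T], T = 10.5 h.
Σ tᵢ·10^(Lᵢ/10) = 2.4·10^(70/10) + 1.5·10^(79/10) + 1.8·10^(64/10) + 4.8·10^(79/10) = 5.289e+08.
L_eq = 10·log₁₀(5.289e+08/10.5) = 77.02 dB(A).

77 dB(A)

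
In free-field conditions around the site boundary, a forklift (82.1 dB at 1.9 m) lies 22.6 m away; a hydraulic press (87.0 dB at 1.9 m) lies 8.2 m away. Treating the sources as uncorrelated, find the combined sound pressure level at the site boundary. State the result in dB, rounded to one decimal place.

74.5 dB

Propagate each source to the receiver with L = L_ref − 20·log₁₀(r/r_ref), then add intensities.
forklift: 82.1 − 20·log₁₀(22.6/1.9) = 82.1 − 21.51 = 60.59 dB.
hydraulic press: 87.0 − 20·log₁₀(8.2/1.9) = 87.0 − 12.70 = 74.30 dB.
Σ 10^(L/10) = 2.805e+07 → L_total = 10·log₁₀(2.805e+07) = 74.48 dB.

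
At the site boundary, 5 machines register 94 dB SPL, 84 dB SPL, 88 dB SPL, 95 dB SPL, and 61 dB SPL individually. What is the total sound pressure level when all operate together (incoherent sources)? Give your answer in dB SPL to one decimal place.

For uncorrelated sources the intensities add, so convert each level to linear form, sum, and take 10·log₁₀ of the total.
Σ 10^(L/10) = 10^(94/10) + 10^(84/10) + 10^(88/10) + 10^(95/10) + 10^(61/10) = 6.558e+09.
L_total = 10·log₁₀(6.558e+09) = 98.17 dB SPL.

98.2 dB SPL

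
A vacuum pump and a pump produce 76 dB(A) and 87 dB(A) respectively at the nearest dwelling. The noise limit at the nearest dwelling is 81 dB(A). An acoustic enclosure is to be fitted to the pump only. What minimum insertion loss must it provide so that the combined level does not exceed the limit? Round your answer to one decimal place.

Fixed contribution from the other source: Σ 10^(L/10) = 10^(76/10) = 3.981e+07 (76.00 dB(A)).
The limit corresponds to 10^(81/10) = 1.259e+08; subtracting the fixed part leaves 8.608e+07 for the pump, i.e. 79.35 dB(A).
So the pump must be reduced from 87 to 79.35 dB(A): IL = 7.65 dB.

7.7 dB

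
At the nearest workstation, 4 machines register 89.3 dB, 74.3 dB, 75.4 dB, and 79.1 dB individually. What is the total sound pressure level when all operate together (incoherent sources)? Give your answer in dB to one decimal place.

For uncorrelated sources the intensities add, so convert each level to linear form, sum, and take 10·log₁₀ of the total.
Σ 10^(L/10) = 10^(89.3/10) + 10^(74.3/10) + 10^(75.4/10) + 10^(79.1/10) = 9.940e+08.
L_total = 10·log₁₀(9.940e+08) = 89.97 dB.

90.0 dB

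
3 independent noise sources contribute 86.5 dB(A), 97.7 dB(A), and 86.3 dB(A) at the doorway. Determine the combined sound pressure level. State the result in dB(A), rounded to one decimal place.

98.3 dB(A)

For uncorrelated sources the intensities add, so convert each level to linear form, sum, and take 10·log₁₀ of the total.
Σ 10^(L/10) = 10^(86.5/10) + 10^(97.7/10) + 10^(86.3/10) = 6.762e+09.
L_total = 10·log₁₀(6.762e+09) = 98.30 dB(A).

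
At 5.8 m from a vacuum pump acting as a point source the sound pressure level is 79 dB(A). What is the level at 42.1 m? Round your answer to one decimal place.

61.8 dB(A)

Spherical spreading from a point source gives a 20·log₁₀(r₂/r₁) drop.
L₂ = 79 − 20·log₁₀(42.1/5.8) = 79 − 17.217 = 61.78 dB(A).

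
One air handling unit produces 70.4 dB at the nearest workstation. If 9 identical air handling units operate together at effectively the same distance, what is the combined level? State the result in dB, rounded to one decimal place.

79.9 dB

L_total = L₁ + 10·log₁₀ N for N identical incoherent sources.
L_total = 70.4 + 10·log₁₀(9) = 70.4 + 9.542 = 79.94 dB.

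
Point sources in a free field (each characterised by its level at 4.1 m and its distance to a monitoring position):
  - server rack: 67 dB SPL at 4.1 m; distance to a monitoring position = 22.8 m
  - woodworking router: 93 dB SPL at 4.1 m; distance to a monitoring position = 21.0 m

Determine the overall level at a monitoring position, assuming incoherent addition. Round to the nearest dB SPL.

79 dB SPL

Apply inverse-square spreading to bring every level to the receiver, then sum 10^(L/10).
server rack: 67 − 20·log₁₀(22.8/4.1) = 67 − 14.90 = 52.10 dB SPL.
woodworking router: 93 − 20·log₁₀(21.0/4.1) = 93 − 14.19 = 78.81 dB SPL.
Σ 10^(L/10) = 7.622e+07 → L_total = 10·log₁₀(7.622e+07) = 78.82 dB SPL.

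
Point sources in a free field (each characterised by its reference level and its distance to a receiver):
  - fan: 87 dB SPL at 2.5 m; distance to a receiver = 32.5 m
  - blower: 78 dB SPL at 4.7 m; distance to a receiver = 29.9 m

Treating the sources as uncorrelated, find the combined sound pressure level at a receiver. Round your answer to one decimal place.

66.6 dB SPL

First find each source's level at the receiver (point-source: −20·log₁₀(r/r_ref)), then combine on an intensity basis.
fan: 87 − 20·log₁₀(32.5/2.5) = 87 − 22.28 = 64.72 dB SPL.
blower: 78 − 20·log₁₀(29.9/4.7) = 78 − 16.07 = 61.93 dB SPL.
Σ 10^(L/10) = 4.525e+06 → L_total = 10·log₁₀(4.525e+06) = 66.56 dB SPL.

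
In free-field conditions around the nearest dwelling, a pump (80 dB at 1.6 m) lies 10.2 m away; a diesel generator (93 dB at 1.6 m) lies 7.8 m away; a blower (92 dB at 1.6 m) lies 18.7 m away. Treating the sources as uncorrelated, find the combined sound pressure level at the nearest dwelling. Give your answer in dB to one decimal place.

First find each source's level at the receiver (point-source: −20·log₁₀(r/r_ref)), then combine on an intensity basis.
pump: 80 − 20·log₁₀(10.2/1.6) = 80 − 16.09 = 63.91 dB.
diesel generator: 93 − 20·log₁₀(7.8/1.6) = 93 − 13.76 = 79.24 dB.
blower: 92 − 20·log₁₀(18.7/1.6) = 92 − 21.35 = 70.65 dB.
Σ 10^(L/10) = 9.802e+07 → L_total = 10·log₁₀(9.802e+07) = 79.91 dB.

79.9 dB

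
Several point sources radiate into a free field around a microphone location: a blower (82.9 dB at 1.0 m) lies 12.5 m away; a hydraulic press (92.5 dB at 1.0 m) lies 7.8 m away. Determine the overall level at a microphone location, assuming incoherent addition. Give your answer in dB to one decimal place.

74.8 dB

Propagate each source to the receiver with L = L_ref − 20·log₁₀(r/r_ref), then add intensities.
blower: 82.9 − 20·log₁₀(12.5/1.0) = 82.9 − 21.94 = 60.96 dB.
hydraulic press: 92.5 − 20·log₁₀(7.8/1.0) = 92.5 − 17.84 = 74.66 dB.
Σ 10^(L/10) = 3.048e+07 → L_total = 10·log₁₀(3.048e+07) = 74.84 dB.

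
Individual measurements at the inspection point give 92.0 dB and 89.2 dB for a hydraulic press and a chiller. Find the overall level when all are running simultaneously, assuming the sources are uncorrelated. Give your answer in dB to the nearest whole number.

94 dB

For uncorrelated sources the intensities add, so convert each level to linear form, sum, and take 10·log₁₀ of the total.
Σ 10^(L/10) = 10^(92.0/10) + 10^(89.2/10) = 2.417e+09.
L_total = 10·log₁₀(2.417e+09) = 93.83 dB.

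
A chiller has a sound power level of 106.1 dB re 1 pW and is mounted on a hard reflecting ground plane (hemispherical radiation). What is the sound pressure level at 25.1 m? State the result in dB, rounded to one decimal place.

The power spreads over a hemisphere of area 2π·r², so L_p = L_w − 10·log₁₀(2π·r²).
2π·r² = 3958 m², 10·log₁₀ of that is 35.975 dB.
L_p = 106.1 − 35.975 = 70.12 dB.

70.1 dB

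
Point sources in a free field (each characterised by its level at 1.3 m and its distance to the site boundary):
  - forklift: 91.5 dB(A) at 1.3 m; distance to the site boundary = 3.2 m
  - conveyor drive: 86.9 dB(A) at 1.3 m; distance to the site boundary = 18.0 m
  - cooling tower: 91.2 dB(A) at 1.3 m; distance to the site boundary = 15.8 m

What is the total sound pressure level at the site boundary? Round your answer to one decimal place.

83.9 dB(A)

Apply inverse-square spreading to bring every level to the receiver, then sum 10^(L/10).
forklift: 91.5 − 20·log₁₀(3.2/1.3) = 91.5 − 7.82 = 83.68 dB(A).
conveyor drive: 86.9 − 20·log₁₀(18.0/1.3) = 86.9 − 22.83 = 64.07 dB(A).
cooling tower: 91.2 − 20·log₁₀(15.8/1.3) = 91.2 − 21.69 = 69.51 dB(A).
Σ 10^(L/10) = 2.446e+08 → L_total = 10·log₁₀(2.446e+08) = 83.88 dB(A).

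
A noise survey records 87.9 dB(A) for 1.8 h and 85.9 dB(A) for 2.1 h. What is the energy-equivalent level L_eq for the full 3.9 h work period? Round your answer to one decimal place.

L_eq = 10·log₁₀[(1/T)·Σ tᵢ·10^(Lᵢ/10)] with T = 3.9 h.
Σ tᵢ·10^(Lᵢ/10) = 1.8·10^(87.9/10) + 2.1·10^(85.9/10) = 1.927e+09.
L_eq = 10·log₁₀(1.927e+09/3.9) = 86.94 dB(A).

86.9 dB(A)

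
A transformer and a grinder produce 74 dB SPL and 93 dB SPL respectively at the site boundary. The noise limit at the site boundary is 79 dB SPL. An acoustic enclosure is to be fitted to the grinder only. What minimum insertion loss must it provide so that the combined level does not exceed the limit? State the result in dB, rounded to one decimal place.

The untreated sources together contribute 10^(74/10) = 2.512e+07, i.e. 74.00 dB SPL.
The limit corresponds to 10^(79/10) = 7.943e+07; subtracting the fixed part leaves 5.431e+07 for the grinder, i.e. 77.35 dB SPL.
So the grinder must be reduced from 93 to 77.35 dB SPL: IL = 15.65 dB.

15.7 dB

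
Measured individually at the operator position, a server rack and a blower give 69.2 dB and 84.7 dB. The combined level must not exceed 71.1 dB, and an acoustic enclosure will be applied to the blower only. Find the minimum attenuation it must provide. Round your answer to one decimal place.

18.1 dB

The untreated sources together contribute 10^(69.2/10) = 8.318e+06, i.e. 69.20 dB.
To meet 71.1 dB overall, the treated blower may contribute at most 10^(71.1/10) − 8.318e+06 = 4.565e+06, i.e. 66.59 dB.
So the blower must be reduced from 84.7 to 66.59 dB: IL = 18.11 dB.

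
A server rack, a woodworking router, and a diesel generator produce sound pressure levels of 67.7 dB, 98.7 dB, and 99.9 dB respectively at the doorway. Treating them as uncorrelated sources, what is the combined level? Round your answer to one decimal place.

102.4 dB

Incoherent sources combine by intensity addition: L_total = 10·log₁₀(Σ 10^(L_i/10)).
Σ 10^(L/10) = 10^(67.7/10) + 10^(98.7/10) + 10^(99.9/10) = 1.719e+10.
L_total = 10·log₁₀(1.719e+10) = 102.35 dB.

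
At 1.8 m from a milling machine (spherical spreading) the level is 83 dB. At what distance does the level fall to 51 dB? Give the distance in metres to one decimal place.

71.7 m

For a point source L₁ − L₂ = 20·log₁₀(r₂/r₁), so r₂ = r₁·10^((L₁−L₂)/20).
r₂ = 1.8·10^((83−51)/20) = 1.8·10^(32.0/20) = 71.66 m.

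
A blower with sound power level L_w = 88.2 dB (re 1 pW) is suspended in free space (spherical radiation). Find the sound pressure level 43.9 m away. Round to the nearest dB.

L_p = L_w − 10·log₁₀(4π·r²) with r = 43.9 m.
4π·r² = 2.422e+04 m², 10·log₁₀ of that is 43.841 dB.
L_p = 88.2 − 43.841 = 44.36 dB.

44 dB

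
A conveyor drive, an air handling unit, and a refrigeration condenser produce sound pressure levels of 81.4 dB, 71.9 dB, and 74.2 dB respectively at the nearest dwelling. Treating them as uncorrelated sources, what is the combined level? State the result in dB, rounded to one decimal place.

82.5 dB

Incoherent sources combine by intensity addition: L_total = 10·log₁₀(Σ 10^(L_i/10)).
Σ 10^(L/10) = 10^(81.4/10) + 10^(71.9/10) + 10^(74.2/10) = 1.798e+08.
L_total = 10·log₁₀(1.798e+08) = 82.55 dB.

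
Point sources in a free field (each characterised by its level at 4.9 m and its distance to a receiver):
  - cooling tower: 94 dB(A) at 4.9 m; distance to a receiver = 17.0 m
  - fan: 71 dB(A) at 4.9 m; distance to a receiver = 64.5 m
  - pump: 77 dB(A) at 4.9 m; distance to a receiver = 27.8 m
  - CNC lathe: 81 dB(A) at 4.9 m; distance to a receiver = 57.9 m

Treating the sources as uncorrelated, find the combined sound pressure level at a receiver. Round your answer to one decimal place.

83.2 dB(A)

Propagate each source to the receiver with L = L_ref − 20·log₁₀(r/r_ref), then add intensities.
cooling tower: 94 − 20·log₁₀(17.0/4.9) = 94 − 10.81 = 83.19 dB(A).
fan: 71 − 20·log₁₀(64.5/4.9) = 71 − 22.39 = 48.61 dB(A).
pump: 77 − 20·log₁₀(27.8/4.9) = 77 − 15.08 = 61.92 dB(A).
CNC lathe: 81 − 20·log₁₀(57.9/4.9) = 81 − 21.45 = 59.55 dB(A).
Σ 10^(L/10) = 2.112e+08 → L_total = 10·log₁₀(2.112e+08) = 83.25 dB(A).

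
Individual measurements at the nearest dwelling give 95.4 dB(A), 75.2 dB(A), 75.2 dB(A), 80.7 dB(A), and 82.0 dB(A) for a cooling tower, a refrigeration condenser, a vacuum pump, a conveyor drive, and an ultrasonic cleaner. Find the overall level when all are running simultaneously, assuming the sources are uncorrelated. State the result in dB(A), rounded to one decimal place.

95.8 dB(A)

For uncorrelated sources the intensities add, so convert each level to linear form, sum, and take 10·log₁₀ of the total.
Σ 10^(L/10) = 10^(95.4/10) + 10^(75.2/10) + 10^(75.2/10) + 10^(80.7/10) + 10^(82.0/10) = 3.810e+09.
L_total = 10·log₁₀(3.810e+09) = 95.81 dB(A).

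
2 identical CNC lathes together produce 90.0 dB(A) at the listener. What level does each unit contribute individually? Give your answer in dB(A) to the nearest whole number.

87 dB(A)

Dividing the total intensity by 2 lowers the level by 10·log₁₀ 2 = 3.010 dB: L₁ = 90.0 − 3.010.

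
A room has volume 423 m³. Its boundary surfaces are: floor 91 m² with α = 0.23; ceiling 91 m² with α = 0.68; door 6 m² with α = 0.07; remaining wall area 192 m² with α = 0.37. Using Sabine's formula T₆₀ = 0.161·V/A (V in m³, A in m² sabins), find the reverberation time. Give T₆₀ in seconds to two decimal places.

A = Σ Sᵢαᵢ = 91·0.23 + 91·0.68 + 6·0.07 + 192·0.37 = 154.27 m².
T₆₀ = 0.161·V/A = 0.161·423/154.27 = 0.441 s.

0.44 s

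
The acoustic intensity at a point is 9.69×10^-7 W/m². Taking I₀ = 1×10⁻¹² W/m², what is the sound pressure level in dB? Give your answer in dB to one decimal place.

59.9 dB

I/I₀ = 9.69×10^-7/10⁻¹² = 9.69×10^5, and L = 10·log₁₀(I/I₀).
L = 10·(0.9863 + 5) = 59.86 dB.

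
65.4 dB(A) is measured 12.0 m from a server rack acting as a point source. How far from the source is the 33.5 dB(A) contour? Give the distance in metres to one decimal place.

The 31.9 dB drop corresponds to a distance ratio of 10^(31.9/20) for a point source.
r₂ = 12.0·10^((65.4−33.5)/20) = 12.0·10^(31.9/20) = 472.26 m.

472.3 m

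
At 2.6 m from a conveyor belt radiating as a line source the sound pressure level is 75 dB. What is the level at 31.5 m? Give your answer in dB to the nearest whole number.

64 dB

Cylindrical spreading from a line source gives a 10·log₁₀(r₂/r₁) drop.
L₂ = 75 − 10·log₁₀(31.5/2.6) = 75 − 10.833 = 64.17 dB.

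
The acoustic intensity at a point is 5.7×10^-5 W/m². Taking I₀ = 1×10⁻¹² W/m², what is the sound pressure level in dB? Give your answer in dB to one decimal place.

77.6 dB

L = 10·log₁₀(I/I₀) = 10·log₁₀(5.7×10^-5/10⁻¹²) = 10·log₁₀(5.7×10^7).
L = 10·(0.7559 + 7) = 77.56 dB.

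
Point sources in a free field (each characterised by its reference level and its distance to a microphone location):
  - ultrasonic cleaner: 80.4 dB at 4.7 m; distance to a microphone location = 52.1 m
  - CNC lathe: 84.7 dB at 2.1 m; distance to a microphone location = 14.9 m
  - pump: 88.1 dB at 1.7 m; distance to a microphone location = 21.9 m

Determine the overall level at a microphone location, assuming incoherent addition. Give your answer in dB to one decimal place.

Propagate each source to the receiver with L = L_ref − 20·log₁₀(r/r_ref), then add intensities.
ultrasonic cleaner: 80.4 − 20·log₁₀(52.1/4.7) = 80.4 − 20.89 = 59.51 dB.
CNC lathe: 84.7 − 20·log₁₀(14.9/2.1) = 84.7 − 17.02 = 67.68 dB.
pump: 88.1 − 20·log₁₀(21.9/1.7) = 88.1 − 22.20 = 65.90 dB.
Σ 10^(L/10) = 1.065e+07 → L_total = 10·log₁₀(1.065e+07) = 70.27 dB.

70.3 dB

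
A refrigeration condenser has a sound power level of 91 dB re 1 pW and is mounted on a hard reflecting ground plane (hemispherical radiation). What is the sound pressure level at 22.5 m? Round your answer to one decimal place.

L_p = L_w − 10·log₁₀(2π·r²) with r = 22.5 m.
2π·r² = 3181 m², 10·log₁₀ of that is 35.025 dB.
L_p = 91 − 35.025 = 55.97 dB.

56.0 dB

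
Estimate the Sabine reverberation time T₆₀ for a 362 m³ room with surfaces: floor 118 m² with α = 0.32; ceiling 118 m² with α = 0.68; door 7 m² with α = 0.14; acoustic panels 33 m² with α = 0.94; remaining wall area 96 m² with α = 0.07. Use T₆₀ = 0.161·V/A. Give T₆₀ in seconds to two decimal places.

0.37 s

Summing Sᵢαᵢ: 118·0.32 + 118·0.68 + 7·0.14 + 33·0.94 + 96·0.07 = 156.72 m².
T₆₀ = 0.161 × 362 / 156.72 = 0.372 s.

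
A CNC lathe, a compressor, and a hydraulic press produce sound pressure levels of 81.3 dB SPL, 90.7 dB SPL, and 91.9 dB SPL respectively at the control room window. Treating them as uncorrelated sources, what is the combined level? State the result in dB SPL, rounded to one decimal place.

94.6 dB SPL

For uncorrelated sources the intensities add, so convert each level to linear form, sum, and take 10·log₁₀ of the total.
Σ 10^(L/10) = 10^(81.3/10) + 10^(90.7/10) + 10^(91.9/10) = 2.859e+09.
L_total = 10·log₁₀(2.859e+09) = 94.56 dB SPL.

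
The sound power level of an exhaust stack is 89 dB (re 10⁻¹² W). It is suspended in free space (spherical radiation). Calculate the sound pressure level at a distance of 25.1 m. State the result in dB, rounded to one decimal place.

The power spreads over a sphere of area 4π·r², so L_p = L_w − 10·log₁₀(4π·r²).
4π·r² = 7917 m², 10·log₁₀ of that is 38.986 dB.
L_p = 89 − 38.986 = 50.01 dB.

50.0 dB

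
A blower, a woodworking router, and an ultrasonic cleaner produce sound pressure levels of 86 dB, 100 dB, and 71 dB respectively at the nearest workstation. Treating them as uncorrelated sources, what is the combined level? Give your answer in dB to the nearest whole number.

Incoherent sources combine by intensity addition: L_total = 10·log₁₀(Σ 10^(L_i/10)).
Σ 10^(L/10) = 10^(86/10) + 10^(100/10) + 10^(71/10) = 1.041e+10.
L_total = 10·log₁₀(1.041e+10) = 100.17 dB.

100 dB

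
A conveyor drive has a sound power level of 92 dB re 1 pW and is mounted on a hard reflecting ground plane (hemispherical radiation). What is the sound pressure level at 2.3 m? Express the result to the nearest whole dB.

77 dB

The power spreads over a hemisphere of area 2π·r², so L_p = L_w − 10·log₁₀(2π·r²).
2π·r² = 33.24 m², 10·log₁₀ of that is 15.216 dB.
L_p = 92 − 15.216 = 76.78 dB.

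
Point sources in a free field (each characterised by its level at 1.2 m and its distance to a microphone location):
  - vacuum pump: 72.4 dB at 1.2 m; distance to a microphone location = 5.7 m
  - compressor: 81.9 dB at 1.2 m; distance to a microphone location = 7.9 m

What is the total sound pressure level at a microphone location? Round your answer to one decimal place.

Apply inverse-square spreading to bring every level to the receiver, then sum 10^(L/10).
vacuum pump: 72.4 − 20·log₁₀(5.7/1.2) = 72.4 − 13.53 = 58.87 dB.
compressor: 81.9 − 20·log₁₀(7.9/1.2) = 81.9 − 16.37 = 65.53 dB.
Σ 10^(L/10) = 4.344e+06 → L_total = 10·log₁₀(4.344e+06) = 66.38 dB.

66.4 dB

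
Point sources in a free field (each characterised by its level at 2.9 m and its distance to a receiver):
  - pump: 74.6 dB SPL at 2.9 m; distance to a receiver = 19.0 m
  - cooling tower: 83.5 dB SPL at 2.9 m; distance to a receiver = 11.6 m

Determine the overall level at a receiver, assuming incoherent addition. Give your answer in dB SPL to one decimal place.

71.7 dB SPL

Propagate each source to the receiver with L = L_ref − 20·log₁₀(r/r_ref), then add intensities.
pump: 74.6 − 20·log₁₀(19.0/2.9) = 74.6 − 16.33 = 58.27 dB SPL.
cooling tower: 83.5 − 20·log₁₀(11.6/2.9) = 83.5 − 12.04 = 71.46 dB SPL.
Σ 10^(L/10) = 1.466e+07 → L_total = 10·log₁₀(1.466e+07) = 71.66 dB SPL.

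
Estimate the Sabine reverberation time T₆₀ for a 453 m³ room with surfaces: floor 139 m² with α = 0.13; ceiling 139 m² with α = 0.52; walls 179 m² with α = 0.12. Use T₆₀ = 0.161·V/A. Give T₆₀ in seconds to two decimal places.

0.65 s

A = Σ Sᵢαᵢ = 139·0.13 + 139·0.52 + 179·0.12 = 111.83 m².
T₆₀ = 0.161 × 453 / 111.83 = 0.652 s.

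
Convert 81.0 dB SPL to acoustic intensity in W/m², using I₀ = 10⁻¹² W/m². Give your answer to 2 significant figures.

0.00013 W/m²

I = I₀·10^(L/10) = 10⁻¹² × 10^(81.0/10) = 10^(-3.900).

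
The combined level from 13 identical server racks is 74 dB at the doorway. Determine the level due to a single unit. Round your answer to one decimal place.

62.9 dB

13 equal contributions raise the level by 10·log₁₀ 13 = 11.139 dB, so each unit alone gives 74 − 11.139.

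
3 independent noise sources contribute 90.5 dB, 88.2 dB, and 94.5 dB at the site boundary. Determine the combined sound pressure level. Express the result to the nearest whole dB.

Incoherent sources combine by intensity addition: L_total = 10·log₁₀(Σ 10^(L_i/10)).
Σ 10^(L/10) = 10^(90.5/10) + 10^(88.2/10) + 10^(94.5/10) = 4.601e+09.
L_total = 10·log₁₀(4.601e+09) = 96.63 dB.

97 dB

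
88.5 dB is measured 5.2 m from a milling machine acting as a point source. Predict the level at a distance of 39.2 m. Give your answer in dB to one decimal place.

71.0 dB

Point-source attenuation: ΔL = 20·log₁₀(r₂/r₁) = 20·log₁₀(39.2/5.2) = 17.546 dB.
L₂ = 88.5 − 20·log₁₀(39.2/5.2) = 88.5 − 17.546 = 70.95 dB.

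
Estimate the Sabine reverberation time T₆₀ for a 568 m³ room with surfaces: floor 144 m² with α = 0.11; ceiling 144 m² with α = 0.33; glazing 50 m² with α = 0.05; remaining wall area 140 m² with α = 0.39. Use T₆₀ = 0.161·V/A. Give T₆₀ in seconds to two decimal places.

0.76 s

Summing Sᵢαᵢ: 144·0.11 + 144·0.33 + 50·0.05 + 140·0.39 = 120.46 m².
T₆₀ = 0.161 × 568 / 120.46 = 0.759 s.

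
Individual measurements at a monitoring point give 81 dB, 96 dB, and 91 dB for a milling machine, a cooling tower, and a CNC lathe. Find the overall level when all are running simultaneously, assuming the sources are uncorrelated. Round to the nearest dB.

97 dB

Incoherent sources combine by intensity addition: L_total = 10·log₁₀(Σ 10^(L_i/10)).
Σ 10^(L/10) = 10^(81/10) + 10^(96/10) + 10^(91/10) = 5.366e+09.
L_total = 10·log₁₀(5.366e+09) = 97.30 dB.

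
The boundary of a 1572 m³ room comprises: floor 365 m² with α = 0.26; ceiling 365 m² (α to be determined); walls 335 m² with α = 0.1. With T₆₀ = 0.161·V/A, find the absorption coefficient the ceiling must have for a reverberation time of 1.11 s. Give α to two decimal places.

0.27

Required total absorption A = 0.161·1572/1.11 = 228.01 m².
Absorption from the other surfaces = 365·0.26 + 335·0.1 = 128.40 m², so the ceiling must supply 99.61 m² over 365 m².
α = 99.61/365 = 0.273.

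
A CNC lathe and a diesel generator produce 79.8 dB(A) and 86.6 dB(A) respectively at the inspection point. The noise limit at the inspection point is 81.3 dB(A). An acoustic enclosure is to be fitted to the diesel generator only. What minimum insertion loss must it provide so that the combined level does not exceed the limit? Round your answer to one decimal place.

The untreated sources together contribute 10^(79.8/10) = 9.550e+07, i.e. 79.80 dB(A).
To meet 81.3 dB(A) overall, the treated diesel generator may contribute at most 10^(81.3/10) − 9.550e+07 = 3.940e+07, i.e. 75.95 dB(A).
Required insertion loss = 86.6 − 75.95 = 10.65 dB.

10.6 dB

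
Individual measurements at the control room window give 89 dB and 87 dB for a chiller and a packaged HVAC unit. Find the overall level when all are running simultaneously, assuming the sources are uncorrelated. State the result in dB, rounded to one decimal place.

For uncorrelated sources the intensities add, so convert each level to linear form, sum, and take 10·log₁₀ of the total.
Σ 10^(L/10) = 10^(89/10) + 10^(87/10) = 1.296e+09.
L_total = 10·log₁₀(1.296e+09) = 91.12 dB.

91.1 dB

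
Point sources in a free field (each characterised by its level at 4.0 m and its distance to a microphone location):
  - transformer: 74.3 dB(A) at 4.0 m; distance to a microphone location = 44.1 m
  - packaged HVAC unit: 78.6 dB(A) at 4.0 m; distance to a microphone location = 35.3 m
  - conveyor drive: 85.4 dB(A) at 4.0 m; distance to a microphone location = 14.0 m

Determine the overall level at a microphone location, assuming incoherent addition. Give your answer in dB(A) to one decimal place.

74.7 dB(A)

Propagate each source to the receiver with L = L_ref − 20·log₁₀(r/r_ref), then add intensities.
transformer: 74.3 − 20·log₁₀(44.1/4.0) = 74.3 − 20.85 = 53.45 dB(A).
packaged HVAC unit: 78.6 − 20·log₁₀(35.3/4.0) = 78.6 − 18.91 = 59.69 dB(A).
conveyor drive: 85.4 − 20·log₁₀(14.0/4.0) = 85.4 − 10.88 = 74.52 dB(A).
Σ 10^(L/10) = 2.946e+07 → L_total = 10·log₁₀(2.946e+07) = 74.69 dB(A).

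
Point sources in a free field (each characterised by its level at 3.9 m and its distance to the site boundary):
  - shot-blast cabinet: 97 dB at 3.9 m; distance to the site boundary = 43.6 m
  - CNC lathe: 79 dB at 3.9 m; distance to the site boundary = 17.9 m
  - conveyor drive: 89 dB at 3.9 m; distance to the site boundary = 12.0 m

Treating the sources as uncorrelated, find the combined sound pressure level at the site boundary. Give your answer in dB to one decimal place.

First find each source's level at the receiver (point-source: −20·log₁₀(r/r_ref)), then combine on an intensity basis.
shot-blast cabinet: 97 − 20·log₁₀(43.6/3.9) = 97 − 20.97 = 76.03 dB.
CNC lathe: 79 − 20·log₁₀(17.9/3.9) = 79 − 13.24 = 65.76 dB.
conveyor drive: 89 − 20·log₁₀(12.0/3.9) = 89 − 9.76 = 79.24 dB.
Σ 10^(L/10) = 1.278e+08 → L_total = 10·log₁₀(1.278e+08) = 81.06 dB.

81.1 dB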